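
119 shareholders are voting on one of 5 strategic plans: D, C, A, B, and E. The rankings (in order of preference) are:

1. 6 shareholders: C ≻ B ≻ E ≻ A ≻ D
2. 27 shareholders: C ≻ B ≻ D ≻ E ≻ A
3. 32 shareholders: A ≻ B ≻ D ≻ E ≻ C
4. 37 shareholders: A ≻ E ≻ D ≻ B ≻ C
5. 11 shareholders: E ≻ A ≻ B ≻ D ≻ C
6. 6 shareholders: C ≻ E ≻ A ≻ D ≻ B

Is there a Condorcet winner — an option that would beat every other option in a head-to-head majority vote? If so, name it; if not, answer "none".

A vs D: 92–27 for A.
A vs C: 80–39 for A.
A vs B: 86–33 for A.
A vs E: 69–50 for A.
A beats every other option head-to-head.

A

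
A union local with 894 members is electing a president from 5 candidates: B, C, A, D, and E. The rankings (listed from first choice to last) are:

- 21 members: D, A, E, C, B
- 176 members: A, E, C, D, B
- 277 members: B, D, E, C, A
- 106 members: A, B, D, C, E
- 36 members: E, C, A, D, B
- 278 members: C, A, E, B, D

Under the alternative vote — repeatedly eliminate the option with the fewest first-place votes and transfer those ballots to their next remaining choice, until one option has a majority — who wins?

Round 1: B 277, C 278, A 282, D 21, E 36. Eliminate D.
Round 2: B 277, C 278, A 303, E 36. Eliminate E.
Round 3: B 277, C 314, A 303. Eliminate B.
Round 4: C 591, A 303. C has a majority.

C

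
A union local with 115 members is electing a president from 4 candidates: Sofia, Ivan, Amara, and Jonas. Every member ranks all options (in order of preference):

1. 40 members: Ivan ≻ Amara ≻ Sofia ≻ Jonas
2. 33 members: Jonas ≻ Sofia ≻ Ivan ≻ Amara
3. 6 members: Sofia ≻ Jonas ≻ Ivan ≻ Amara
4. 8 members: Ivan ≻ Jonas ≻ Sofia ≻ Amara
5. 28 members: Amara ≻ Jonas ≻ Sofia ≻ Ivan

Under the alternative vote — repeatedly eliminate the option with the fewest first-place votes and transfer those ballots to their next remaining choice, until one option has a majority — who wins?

Jonas

Round 1: Sofia 6, Ivan 48, Amara 28, Jonas 33. Eliminate Sofia.
Round 2: Ivan 48, Amara 28, Jonas 39. Eliminate Amara.
Round 3: Ivan 48, Jonas 67. Jonas has a majority.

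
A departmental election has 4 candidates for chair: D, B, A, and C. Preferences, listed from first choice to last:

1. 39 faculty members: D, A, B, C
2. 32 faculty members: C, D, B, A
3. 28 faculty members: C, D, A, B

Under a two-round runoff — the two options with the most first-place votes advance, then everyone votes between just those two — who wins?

Round 1 first-place votes: D 39, B 0, A 0, C 60.
C and D advance.
Runoff: C is preferred to D by 60 voters; D by 39.
C wins the runoff.

C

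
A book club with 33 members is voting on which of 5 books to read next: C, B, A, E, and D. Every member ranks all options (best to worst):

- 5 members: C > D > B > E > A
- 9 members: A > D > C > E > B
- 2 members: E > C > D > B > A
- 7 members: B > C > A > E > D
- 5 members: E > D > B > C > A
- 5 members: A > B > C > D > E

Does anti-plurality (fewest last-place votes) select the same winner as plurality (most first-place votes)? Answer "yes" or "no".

no

Anti-plurality — last-place votes: C 0, B 9, A 12, E 5, D 7. Winner: C.
Plurality — first-place votes: C 5, B 7, A 14, E 7, D 0. Winner: A.
The two methods disagree.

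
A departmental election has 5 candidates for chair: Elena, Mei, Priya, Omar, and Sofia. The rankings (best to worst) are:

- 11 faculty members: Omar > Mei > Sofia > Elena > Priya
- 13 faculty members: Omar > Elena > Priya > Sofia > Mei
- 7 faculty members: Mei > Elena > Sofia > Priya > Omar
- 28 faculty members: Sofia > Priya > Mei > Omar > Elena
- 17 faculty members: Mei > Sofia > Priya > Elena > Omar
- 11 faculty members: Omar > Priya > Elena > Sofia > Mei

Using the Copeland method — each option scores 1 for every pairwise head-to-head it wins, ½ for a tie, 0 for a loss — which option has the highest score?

Elena: loses to Mei, Priya, Omar, and Sofia → score 0.
Mei: beats Elena and Omar; loses to Priya and Sofia → score 2.
Priya: beats Elena, Mei, and Omar; loses to Sofia → score 3.
Omar: beats Elena; loses to Mei, Priya, and Sofia → score 1.
Sofia: beats Elena, Mei, Priya, and Omar → score 4.
Sofia has the best pairwise record.

Sofia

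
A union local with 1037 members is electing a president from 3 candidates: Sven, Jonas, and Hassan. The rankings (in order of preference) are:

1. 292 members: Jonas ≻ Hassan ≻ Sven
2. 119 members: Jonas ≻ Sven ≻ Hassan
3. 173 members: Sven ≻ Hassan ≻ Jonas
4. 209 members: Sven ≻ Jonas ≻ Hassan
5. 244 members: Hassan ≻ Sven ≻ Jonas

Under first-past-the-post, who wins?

First-place votes: Sven 382, Jonas 411, Hassan 244.
Jonas has the most first-place votes.

Jonas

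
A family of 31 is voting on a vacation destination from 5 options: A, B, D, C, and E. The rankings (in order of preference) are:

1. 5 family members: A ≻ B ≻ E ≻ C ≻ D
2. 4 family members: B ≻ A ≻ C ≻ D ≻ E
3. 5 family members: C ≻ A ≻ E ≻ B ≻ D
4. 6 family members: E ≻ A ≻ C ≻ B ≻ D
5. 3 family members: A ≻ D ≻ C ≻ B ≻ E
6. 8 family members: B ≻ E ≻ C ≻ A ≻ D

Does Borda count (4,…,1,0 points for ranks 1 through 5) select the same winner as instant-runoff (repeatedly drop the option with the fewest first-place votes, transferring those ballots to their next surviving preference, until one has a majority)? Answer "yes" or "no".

yes

Borda — scores: A 85, B 77, D 13, C 67, E 68. Winner: A.
Instant-runoff — R1 A 8, B 12, D 0, C 5, E 6 (D out); R2 A 8, B 12, C 5, E 6 (C out); R3 A 13, B 12, E 6 (E out); R4 A 19, B 12 (A winner). Winner: A.
The two methods agree.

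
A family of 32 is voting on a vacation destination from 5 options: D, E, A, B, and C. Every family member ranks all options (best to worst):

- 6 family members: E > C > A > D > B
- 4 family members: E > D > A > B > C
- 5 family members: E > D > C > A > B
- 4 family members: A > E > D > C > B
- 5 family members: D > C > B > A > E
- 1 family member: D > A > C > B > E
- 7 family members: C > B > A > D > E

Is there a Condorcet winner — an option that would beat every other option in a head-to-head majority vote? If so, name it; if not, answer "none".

Checking pairwise contests:
E beats D 19–13.
A beats E 17–15.
C beats A 23–9.
D beats B 25–7.
D beats C 19–13.
Every option loses at least one head-to-head, so there is no Condorcet winner.

none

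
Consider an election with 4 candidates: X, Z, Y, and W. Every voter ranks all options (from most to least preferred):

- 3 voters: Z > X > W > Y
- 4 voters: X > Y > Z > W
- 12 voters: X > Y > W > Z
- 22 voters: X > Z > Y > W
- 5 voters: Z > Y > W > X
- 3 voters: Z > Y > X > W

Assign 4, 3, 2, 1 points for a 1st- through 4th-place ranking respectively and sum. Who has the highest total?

X

X: 3·3 + 4·4 + 12·4 + 22·4 + 5·1 + 3·2 = 172
Z: 3·4 + 4·2 + 12·1 + 22·3 + 5·4 + 3·4 = 130
Y: 3·1 + 4·3 + 12·3 + 22·2 + 5·3 + 3·3 = 119
W: 3·2 + 4·1 + 12·2 + 22·1 + 5·2 + 3·1 = 69
X has the highest Borda score (172).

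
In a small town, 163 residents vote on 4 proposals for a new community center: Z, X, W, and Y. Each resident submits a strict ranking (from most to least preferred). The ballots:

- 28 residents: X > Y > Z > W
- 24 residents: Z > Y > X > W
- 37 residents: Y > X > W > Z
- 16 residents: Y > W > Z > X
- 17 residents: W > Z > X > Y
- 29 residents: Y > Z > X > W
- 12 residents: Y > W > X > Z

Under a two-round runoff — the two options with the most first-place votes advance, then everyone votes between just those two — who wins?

Round 1 first-place votes: Z 24, X 28, W 17, Y 94.
Y and X advance.
Runoff: Y is preferred to X by 118 voters; X by 45.
Y wins the runoff.

Y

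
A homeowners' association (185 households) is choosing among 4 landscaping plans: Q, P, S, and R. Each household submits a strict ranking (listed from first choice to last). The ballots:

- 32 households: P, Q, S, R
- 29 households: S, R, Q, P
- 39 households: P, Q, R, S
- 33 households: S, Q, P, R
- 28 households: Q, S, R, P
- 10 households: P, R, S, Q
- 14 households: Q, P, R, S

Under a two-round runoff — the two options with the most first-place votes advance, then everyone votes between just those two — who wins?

Round 1 first-place votes: Q 42, P 81, S 62, R 0.
P and S advance.
Runoff: P is preferred to S by 95 voters; S by 90.
P wins the runoff.

P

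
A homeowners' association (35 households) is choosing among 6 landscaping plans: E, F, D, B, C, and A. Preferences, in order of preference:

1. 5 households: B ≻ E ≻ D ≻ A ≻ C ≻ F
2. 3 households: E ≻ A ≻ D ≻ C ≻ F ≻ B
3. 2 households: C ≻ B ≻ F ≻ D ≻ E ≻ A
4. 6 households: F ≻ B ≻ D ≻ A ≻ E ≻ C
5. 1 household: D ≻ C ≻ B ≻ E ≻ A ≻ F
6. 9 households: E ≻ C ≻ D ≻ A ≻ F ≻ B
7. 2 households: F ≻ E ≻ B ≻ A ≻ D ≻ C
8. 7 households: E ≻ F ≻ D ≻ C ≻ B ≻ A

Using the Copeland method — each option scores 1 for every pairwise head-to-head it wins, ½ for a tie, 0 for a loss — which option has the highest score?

E: beats F, D, B, C, and A → score 5.
F: beats B; loses to E, D, C, and A → score 1.
D: beats F, B, C, and A; loses to E → score 4.
B: beats A; loses to E, F, D, and C → score 1.
C: beats F, B, and A; loses to E and D → score 3.
A: beats F; loses to E, D, B, and C → score 1.
E has the best pairwise record.

E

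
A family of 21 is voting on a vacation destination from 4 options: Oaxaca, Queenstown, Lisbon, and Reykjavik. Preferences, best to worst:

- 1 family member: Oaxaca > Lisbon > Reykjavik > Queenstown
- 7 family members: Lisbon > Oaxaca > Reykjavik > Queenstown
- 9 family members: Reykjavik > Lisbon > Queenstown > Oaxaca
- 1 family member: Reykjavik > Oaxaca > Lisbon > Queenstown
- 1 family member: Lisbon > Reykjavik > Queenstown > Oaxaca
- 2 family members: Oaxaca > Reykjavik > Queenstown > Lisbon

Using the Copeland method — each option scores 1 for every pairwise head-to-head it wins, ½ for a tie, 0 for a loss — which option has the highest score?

Reykjavik

Oaxaca: beats Queenstown; loses to Lisbon and Reykjavik → score 1.
Queenstown: loses to Oaxaca, Lisbon, and Reykjavik → score 0.
Lisbon: beats Oaxaca and Queenstown; loses to Reykjavik → score 2.
Reykjavik: beats Oaxaca, Queenstown, and Lisbon → score 3.
Reykjavik has the best pairwise record.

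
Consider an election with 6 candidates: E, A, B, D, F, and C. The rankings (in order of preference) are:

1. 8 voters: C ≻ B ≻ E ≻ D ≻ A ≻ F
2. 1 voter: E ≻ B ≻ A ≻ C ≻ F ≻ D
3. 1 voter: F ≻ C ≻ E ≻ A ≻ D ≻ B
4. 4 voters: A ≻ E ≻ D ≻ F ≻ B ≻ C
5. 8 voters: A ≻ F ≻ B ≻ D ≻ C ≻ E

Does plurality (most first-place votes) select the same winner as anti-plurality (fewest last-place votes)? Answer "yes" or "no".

Plurality — first-place votes: E 1, A 12, B 0, D 0, F 1, C 8. Winner: A.
Anti-plurality — last-place votes: E 8, A 0, B 1, D 1, F 8, C 4. Winner: A.
The two methods agree.

yes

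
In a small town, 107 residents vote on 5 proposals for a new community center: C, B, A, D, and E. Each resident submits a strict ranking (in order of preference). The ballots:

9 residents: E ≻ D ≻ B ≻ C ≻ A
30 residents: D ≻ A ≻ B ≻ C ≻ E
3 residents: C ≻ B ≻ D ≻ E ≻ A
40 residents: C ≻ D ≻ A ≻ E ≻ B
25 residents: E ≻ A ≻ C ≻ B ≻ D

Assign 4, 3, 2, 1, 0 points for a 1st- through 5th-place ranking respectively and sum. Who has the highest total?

C: 9·1 + 30·1 + 3·4 + 40·4 + 25·2 = 261
B: 9·2 + 30·2 + 3·3 + 40·0 + 25·1 = 112
A: 9·0 + 30·3 + 3·0 + 40·2 + 25·3 = 245
D: 9·3 + 30·4 + 3·2 + 40·3 + 25·0 = 273
E: 9·4 + 30·0 + 3·1 + 40·1 + 25·4 = 179
D has the highest Borda score (273).

D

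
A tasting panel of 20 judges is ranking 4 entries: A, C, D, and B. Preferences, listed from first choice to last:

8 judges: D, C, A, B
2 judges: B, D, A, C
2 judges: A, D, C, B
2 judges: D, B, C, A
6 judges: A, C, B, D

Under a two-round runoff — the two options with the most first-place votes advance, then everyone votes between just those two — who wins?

Round 1 first-place votes: A 8, C 0, D 10, B 2.
D and A advance.
Runoff: D is preferred to A by 12 voters; A by 8.
D wins the runoff.

D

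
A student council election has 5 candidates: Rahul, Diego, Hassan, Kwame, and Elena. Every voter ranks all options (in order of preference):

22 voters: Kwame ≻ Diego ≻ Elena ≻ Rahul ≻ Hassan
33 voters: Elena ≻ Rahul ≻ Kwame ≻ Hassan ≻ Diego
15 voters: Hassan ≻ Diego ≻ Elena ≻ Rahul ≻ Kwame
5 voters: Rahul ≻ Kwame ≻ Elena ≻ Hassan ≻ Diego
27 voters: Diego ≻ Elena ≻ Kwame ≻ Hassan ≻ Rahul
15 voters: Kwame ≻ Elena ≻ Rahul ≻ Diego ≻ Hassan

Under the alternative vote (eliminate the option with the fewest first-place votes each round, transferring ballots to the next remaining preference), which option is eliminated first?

Round 1: Rahul 5, Diego 27, Hassan 15, Kwame 37, Elena 33. Eliminate Rahul.

Rahul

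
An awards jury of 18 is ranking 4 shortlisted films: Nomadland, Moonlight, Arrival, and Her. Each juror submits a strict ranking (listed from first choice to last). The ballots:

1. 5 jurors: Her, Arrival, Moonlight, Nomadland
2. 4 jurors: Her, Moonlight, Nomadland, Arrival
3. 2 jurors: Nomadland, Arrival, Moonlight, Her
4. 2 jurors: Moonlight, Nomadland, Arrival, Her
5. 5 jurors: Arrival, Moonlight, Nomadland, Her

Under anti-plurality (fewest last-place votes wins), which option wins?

Last-place votes: Nomadland 5, Moonlight 0, Arrival 4, Her 9.
Moonlight is ranked last by the fewest voters, so Moonlight wins.

Moonlight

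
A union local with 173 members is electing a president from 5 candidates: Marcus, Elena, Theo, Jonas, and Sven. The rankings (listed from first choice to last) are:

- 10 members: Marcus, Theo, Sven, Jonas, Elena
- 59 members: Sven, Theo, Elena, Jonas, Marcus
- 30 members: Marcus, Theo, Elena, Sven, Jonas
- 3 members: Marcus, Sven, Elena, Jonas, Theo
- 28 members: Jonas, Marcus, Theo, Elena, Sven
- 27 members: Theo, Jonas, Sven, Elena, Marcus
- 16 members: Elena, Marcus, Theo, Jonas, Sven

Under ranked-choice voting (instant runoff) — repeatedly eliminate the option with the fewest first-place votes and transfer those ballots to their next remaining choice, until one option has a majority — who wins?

Marcus

Round 1: Marcus 43, Elena 16, Theo 27, Jonas 28, Sven 59. Eliminate Elena.
Round 2: Marcus 59, Theo 27, Jonas 28, Sven 59. Eliminate Theo.
Round 3: Marcus 59, Jonas 55, Sven 59. Eliminate Jonas.
Round 4: Marcus 87, Sven 86. Marcus has a majority.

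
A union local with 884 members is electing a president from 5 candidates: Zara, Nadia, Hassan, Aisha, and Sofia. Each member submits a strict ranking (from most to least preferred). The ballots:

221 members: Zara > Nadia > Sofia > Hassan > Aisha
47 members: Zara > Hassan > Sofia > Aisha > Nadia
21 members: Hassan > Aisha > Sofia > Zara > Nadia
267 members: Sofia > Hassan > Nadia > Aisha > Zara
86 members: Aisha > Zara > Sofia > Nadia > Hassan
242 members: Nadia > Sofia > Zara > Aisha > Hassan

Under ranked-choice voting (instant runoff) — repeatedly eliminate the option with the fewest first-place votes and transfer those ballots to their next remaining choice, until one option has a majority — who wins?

Sofia

Round 1: Zara 268, Nadia 242, Hassan 21, Aisha 86, Sofia 267. Eliminate Hassan.
Round 2: Zara 268, Nadia 242, Aisha 107, Sofia 267. Eliminate Aisha.
Round 3: Zara 354, Nadia 242, Sofia 288. Eliminate Nadia.
Round 4: Zara 354, Sofia 530. Sofia has a majority.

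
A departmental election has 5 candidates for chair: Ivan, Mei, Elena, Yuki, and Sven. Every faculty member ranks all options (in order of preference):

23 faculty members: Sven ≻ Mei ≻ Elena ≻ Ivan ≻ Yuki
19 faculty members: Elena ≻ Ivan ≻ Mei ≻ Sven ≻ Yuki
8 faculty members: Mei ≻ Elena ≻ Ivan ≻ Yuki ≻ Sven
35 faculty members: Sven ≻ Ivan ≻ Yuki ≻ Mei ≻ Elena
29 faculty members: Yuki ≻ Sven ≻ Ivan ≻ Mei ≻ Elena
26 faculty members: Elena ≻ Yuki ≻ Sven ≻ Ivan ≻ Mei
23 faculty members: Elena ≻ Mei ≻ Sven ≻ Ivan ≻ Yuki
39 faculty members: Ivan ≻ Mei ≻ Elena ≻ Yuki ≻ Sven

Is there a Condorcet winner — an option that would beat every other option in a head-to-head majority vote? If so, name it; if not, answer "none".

Checking pairwise contests:
Sven beats Ivan 136–66.
Ivan beats Mei 148–54.
Ivan beats Elena 103–99.
Ivan beats Yuki 147–55.
Elena beats Sven 115–87.
Every option loses at least one head-to-head, so there is no Condorcet winner.

none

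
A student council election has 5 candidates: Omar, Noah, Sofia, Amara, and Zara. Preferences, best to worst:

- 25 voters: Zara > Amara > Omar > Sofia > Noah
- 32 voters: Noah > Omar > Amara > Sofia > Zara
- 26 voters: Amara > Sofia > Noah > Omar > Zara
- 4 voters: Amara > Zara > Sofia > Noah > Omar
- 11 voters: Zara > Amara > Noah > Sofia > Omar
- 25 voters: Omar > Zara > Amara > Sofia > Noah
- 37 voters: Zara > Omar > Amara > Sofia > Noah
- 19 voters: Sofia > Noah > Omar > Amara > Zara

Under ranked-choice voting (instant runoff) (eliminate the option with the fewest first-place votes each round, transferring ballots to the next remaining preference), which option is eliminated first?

Round 1: Omar 25, Noah 32, Sofia 19, Amara 30, Zara 73. Eliminate Sofia.

Sofia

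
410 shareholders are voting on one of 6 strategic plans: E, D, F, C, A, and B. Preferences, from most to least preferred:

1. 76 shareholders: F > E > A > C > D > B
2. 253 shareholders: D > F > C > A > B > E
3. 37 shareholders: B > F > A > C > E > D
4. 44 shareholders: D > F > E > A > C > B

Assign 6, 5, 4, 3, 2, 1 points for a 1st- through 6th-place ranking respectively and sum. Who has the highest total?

F

E: 76·5 + 253·1 + 37·2 + 44·4 = 883
D: 76·2 + 253·6 + 37·1 + 44·6 = 1971
F: 76·6 + 253·5 + 37·5 + 44·5 = 2126
C: 76·3 + 253·4 + 37·3 + 44·2 = 1439
A: 76·4 + 253·3 + 37·4 + 44·3 = 1343
B: 76·1 + 253·2 + 37·6 + 44·1 = 848
F has the highest Borda score (2126).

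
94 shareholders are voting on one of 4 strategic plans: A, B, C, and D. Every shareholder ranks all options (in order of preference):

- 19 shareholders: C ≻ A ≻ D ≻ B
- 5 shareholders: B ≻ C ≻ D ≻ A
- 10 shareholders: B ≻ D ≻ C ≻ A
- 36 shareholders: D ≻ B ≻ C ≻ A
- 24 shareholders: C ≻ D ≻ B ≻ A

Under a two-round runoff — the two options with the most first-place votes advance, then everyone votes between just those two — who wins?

Round 1 first-place votes: A 0, B 15, C 43, D 36.
C and D advance.
Runoff: C is preferred to D by 48 voters; D by 46.
C wins the runoff.

C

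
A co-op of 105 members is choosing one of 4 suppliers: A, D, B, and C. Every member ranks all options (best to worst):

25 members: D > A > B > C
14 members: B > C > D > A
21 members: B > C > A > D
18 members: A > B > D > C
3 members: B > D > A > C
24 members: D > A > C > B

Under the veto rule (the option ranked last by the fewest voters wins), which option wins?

A

Last-place votes: A 14, D 21, B 24, C 46.
A is ranked last by the fewest voters, so A wins.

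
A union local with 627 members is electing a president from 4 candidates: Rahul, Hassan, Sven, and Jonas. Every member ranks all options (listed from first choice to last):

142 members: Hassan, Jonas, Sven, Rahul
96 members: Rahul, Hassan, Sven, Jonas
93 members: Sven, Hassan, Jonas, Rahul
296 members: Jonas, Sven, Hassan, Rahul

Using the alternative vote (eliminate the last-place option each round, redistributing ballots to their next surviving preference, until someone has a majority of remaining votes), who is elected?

Hassan

Round 1: Rahul 96, Hassan 142, Sven 93, Jonas 296. Eliminate Sven.
Round 2: Rahul 96, Hassan 235, Jonas 296. Eliminate Rahul.
Round 3: Hassan 331, Jonas 296. Hassan has a majority.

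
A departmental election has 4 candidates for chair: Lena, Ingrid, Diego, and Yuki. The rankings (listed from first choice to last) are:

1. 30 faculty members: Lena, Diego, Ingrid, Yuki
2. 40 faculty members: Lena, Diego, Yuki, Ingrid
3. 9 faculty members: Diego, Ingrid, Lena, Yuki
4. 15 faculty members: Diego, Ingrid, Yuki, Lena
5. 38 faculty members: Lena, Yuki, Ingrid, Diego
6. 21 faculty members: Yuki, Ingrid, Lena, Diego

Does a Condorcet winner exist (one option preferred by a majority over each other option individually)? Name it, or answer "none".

Lena vs Ingrid: 108–45 for Lena.
Lena vs Diego: 129–24 for Lena.
Lena vs Yuki: 117–36 for Lena.
Lena beats every other option head-to-head.

Lena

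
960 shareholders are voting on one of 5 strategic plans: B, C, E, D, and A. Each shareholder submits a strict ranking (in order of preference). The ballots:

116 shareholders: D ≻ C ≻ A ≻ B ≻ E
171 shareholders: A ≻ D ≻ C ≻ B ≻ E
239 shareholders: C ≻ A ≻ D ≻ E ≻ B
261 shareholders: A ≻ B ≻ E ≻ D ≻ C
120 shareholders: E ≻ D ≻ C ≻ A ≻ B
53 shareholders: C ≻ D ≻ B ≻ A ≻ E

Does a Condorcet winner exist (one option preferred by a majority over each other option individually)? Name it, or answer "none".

none

Checking pairwise contests:
C beats B 699–261.
D beats C 668–292.
B beats E 601–359.
A beats D 671–289.
C beats A 528–432.
Every option loses at least one head-to-head, so there is no Condorcet winner.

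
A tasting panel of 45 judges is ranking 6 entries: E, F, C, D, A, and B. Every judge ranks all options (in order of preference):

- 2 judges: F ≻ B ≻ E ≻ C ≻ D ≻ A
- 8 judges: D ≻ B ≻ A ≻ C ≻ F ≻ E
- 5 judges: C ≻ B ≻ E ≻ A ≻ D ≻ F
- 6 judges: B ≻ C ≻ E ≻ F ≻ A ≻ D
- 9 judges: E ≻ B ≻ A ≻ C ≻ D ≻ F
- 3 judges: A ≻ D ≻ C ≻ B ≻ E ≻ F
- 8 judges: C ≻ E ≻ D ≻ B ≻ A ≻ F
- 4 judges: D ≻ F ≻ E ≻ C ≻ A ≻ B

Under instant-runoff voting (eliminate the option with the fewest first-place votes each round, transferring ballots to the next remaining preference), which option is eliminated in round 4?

Round 1: E 9, F 2, C 13, D 12, A 3, B 6. Eliminate F.
Round 2: E 9, C 13, D 12, A 3, B 8. Eliminate A.
Round 3: E 9, C 13, D 15, B 8. Eliminate B.
Round 4: E 11, C 19, D 15. Eliminate E.

E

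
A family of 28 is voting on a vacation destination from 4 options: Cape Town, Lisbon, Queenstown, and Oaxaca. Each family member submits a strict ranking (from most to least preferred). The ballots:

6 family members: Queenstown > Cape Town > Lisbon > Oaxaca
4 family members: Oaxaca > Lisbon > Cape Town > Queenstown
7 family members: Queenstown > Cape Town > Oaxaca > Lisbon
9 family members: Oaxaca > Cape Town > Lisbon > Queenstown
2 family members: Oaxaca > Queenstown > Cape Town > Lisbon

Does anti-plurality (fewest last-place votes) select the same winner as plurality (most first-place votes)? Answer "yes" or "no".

Anti-plurality — last-place votes: Cape Town 0, Lisbon 9, Queenstown 13, Oaxaca 6. Winner: Cape Town.
Plurality — first-place votes: Cape Town 0, Lisbon 0, Queenstown 13, Oaxaca 15. Winner: Oaxaca.
The two methods disagree.

no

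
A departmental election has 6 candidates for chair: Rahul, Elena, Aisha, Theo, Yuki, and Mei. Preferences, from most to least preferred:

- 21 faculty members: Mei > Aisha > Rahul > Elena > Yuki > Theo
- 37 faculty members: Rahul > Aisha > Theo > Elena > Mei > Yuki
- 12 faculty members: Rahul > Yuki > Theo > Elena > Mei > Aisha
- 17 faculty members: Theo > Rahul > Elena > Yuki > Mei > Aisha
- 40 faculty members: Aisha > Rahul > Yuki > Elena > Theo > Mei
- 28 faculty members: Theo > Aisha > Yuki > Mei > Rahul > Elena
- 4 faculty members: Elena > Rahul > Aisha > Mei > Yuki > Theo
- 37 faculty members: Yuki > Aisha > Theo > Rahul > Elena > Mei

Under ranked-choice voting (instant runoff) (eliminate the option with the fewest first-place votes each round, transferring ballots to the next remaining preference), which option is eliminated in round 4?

Theo

Round 1: Rahul 49, Elena 4, Aisha 40, Theo 45, Yuki 37, Mei 21. Eliminate Elena.
Round 2: Rahul 53, Aisha 40, Theo 45, Yuki 37, Mei 21. Eliminate Mei.
Round 3: Rahul 53, Aisha 61, Theo 45, Yuki 37. Eliminate Yuki.
Round 4: Rahul 53, Aisha 98, Theo 45. Eliminate Theo.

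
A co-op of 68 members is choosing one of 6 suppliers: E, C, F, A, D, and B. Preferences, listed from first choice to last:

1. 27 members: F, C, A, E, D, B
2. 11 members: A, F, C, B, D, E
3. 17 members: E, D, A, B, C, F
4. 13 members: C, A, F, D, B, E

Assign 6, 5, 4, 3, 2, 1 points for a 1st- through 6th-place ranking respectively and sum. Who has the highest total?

A

E: 27·3 + 11·1 + 17·6 + 13·1 = 207
C: 27·5 + 11·4 + 17·2 + 13·6 = 291
F: 27·6 + 11·5 + 17·1 + 13·4 = 286
A: 27·4 + 11·6 + 17·4 + 13·5 = 307
D: 27·2 + 11·2 + 17·5 + 13·3 = 200
B: 27·1 + 11·3 + 17·3 + 13·2 = 137
A has the highest Borda score (307).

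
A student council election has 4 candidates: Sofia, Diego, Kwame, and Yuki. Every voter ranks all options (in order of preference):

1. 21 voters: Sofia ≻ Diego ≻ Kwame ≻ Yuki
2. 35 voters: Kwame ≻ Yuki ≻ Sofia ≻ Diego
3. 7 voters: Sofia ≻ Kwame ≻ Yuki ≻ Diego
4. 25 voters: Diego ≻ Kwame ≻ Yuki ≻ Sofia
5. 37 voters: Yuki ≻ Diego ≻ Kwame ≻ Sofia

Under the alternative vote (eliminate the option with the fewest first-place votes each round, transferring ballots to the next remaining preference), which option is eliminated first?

Diego

Round 1: Sofia 28, Diego 25, Kwame 35, Yuki 37. Eliminate Diego.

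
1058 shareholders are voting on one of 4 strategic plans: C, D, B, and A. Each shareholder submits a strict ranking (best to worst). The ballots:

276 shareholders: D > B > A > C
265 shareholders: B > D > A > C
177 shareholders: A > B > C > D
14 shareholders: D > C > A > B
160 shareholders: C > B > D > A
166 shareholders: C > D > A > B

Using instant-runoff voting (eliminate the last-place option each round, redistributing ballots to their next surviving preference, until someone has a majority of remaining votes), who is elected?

Round 1: C 326, D 290, B 265, A 177. Eliminate A.
Round 2: C 326, D 290, B 442. Eliminate D.
Round 3: C 340, B 718. B has a majority.

B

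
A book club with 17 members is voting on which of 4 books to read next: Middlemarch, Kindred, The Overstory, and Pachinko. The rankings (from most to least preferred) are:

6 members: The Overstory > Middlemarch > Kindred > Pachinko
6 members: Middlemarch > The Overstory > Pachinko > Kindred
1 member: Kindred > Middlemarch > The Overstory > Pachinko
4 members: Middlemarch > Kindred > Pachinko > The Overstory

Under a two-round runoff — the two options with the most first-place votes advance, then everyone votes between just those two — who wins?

Middlemarch

Round 1 first-place votes: Middlemarch 10, Kindred 1, The Overstory 6, Pachinko 0.
Middlemarch and The Overstory advance.
Runoff: Middlemarch is preferred to The Overstory by 11 voters; The Overstory by 6.
Middlemarch wins the runoff.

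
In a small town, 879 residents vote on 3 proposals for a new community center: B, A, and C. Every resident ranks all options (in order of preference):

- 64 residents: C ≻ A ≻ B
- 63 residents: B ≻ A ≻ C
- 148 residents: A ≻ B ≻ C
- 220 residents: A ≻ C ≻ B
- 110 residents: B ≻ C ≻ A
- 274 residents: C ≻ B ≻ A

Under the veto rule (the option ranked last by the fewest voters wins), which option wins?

C

Last-place votes: B 284, A 384, C 211.
C is ranked last by the fewest voters, so C wins.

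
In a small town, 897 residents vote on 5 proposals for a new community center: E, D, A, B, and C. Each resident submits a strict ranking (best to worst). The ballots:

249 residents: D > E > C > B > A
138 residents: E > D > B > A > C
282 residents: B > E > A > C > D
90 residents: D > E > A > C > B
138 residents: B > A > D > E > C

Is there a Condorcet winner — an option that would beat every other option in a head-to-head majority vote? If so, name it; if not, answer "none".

D vs E: 477–420 for D.
D vs A: 477–420 for D.
D vs B: 477–420 for D.
D vs C: 615–282 for D.
D beats every other option head-to-head.

D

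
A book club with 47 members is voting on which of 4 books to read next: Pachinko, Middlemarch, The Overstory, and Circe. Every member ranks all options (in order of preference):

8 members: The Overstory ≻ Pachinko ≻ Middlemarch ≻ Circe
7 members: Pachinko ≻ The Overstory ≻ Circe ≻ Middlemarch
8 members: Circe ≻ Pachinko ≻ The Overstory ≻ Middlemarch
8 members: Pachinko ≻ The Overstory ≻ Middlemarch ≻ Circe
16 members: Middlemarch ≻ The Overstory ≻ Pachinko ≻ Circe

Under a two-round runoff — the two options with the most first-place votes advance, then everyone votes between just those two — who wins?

Pachinko

Round 1 first-place votes: Pachinko 15, Middlemarch 16, The Overstory 8, Circe 8.
Middlemarch and Pachinko advance.
Runoff: Middlemarch is preferred to Pachinko by 16 voters; Pachinko by 31.
Pachinko wins the runoff.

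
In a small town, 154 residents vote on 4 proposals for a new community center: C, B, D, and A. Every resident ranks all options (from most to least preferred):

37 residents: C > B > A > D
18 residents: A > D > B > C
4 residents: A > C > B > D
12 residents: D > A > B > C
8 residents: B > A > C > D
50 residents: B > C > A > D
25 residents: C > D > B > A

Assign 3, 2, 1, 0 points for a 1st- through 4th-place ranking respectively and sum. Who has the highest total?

C: 37·3 + 18·0 + 4·2 + 12·0 + 8·1 + 50·2 + 25·3 = 302
B: 37·2 + 18·1 + 4·1 + 12·1 + 8·3 + 50·3 + 25·1 = 307
D: 37·0 + 18·2 + 4·0 + 12·3 + 8·0 + 50·0 + 25·2 = 122
A: 37·1 + 18·3 + 4·3 + 12·2 + 8·2 + 50·1 + 25·0 = 193
B has the highest Borda score (307).

B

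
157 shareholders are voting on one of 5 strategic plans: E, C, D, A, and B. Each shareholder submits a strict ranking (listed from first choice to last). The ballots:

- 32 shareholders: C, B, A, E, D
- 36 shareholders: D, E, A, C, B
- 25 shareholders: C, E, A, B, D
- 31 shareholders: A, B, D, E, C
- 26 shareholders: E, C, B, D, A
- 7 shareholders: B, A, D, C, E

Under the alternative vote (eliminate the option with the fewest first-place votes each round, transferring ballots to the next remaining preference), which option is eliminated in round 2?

E

Round 1: E 26, C 57, D 36, A 31, B 7. Eliminate B.
Round 2: E 26, C 57, D 36, A 38. Eliminate E.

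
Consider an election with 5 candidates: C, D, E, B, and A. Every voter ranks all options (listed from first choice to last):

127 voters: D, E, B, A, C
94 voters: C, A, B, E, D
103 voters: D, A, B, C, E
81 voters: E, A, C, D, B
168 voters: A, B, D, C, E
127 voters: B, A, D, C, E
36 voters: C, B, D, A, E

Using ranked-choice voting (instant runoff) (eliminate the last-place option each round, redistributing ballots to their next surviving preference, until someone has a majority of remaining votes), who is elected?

A

Round 1: C 130, D 230, E 81, B 127, A 168. Eliminate E.
Round 2: C 130, D 230, B 127, A 249. Eliminate B.
Round 3: C 130, D 230, A 376. A has a majority.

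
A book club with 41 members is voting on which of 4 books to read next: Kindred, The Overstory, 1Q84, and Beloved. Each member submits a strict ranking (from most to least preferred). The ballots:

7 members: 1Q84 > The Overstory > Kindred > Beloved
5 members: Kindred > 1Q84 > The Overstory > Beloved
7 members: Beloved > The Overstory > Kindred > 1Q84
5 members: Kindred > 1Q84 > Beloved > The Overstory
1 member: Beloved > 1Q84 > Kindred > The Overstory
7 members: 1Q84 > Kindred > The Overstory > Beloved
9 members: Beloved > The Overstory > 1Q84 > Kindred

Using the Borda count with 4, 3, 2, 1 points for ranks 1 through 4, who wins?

1Q84

Kindred: 7·2 + 5·4 + 7·2 + 5·4 + 1·2 + 7·3 + 9·1 = 100
The Overstory: 7·3 + 5·2 + 7·3 + 5·1 + 1·1 + 7·2 + 9·3 = 99
1Q84: 7·4 + 5·3 + 7·1 + 5·3 + 1·3 + 7·4 + 9·2 = 114
Beloved: 7·1 + 5·1 + 7·4 + 5·2 + 1·4 + 7·1 + 9·4 = 97
1Q84 has the highest Borda score (114).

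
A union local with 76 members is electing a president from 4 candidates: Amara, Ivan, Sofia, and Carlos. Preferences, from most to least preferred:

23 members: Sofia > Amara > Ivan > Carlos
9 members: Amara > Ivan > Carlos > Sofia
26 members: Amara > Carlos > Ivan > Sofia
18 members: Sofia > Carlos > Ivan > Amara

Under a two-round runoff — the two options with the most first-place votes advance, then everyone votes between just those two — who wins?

Sofia

Round 1 first-place votes: Amara 35, Ivan 0, Sofia 41, Carlos 0.
Sofia and Amara advance.
Runoff: Sofia is preferred to Amara by 41 voters; Amara by 35.
Sofia wins the runoff.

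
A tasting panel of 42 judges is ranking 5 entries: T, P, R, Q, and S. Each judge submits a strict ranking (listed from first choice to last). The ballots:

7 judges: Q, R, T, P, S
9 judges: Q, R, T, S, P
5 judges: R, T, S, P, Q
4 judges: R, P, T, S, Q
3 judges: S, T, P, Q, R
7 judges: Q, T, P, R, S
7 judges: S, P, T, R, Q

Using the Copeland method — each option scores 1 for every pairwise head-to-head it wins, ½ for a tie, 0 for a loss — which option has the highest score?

T: beats P and S; loses to R and Q → score 2.
P: loses to T, R, Q, and S → score 0.
R: beats T, P, and S; loses to Q → score 3.
Q: beats T, P, R, and S → score 4.
S: beats P; loses to T, R, and Q → score 1.
Q has the best pairwise record.

Q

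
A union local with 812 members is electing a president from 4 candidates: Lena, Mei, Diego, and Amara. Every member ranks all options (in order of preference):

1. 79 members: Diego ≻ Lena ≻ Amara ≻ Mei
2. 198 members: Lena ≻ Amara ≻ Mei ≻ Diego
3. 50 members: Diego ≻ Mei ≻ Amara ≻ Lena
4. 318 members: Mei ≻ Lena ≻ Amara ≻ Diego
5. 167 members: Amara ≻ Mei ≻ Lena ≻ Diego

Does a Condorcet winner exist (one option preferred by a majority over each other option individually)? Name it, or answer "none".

none

Checking pairwise contests:
Mei beats Lena 535–277.
Amara beats Mei 444–368.
Lena beats Diego 683–129.
Lena beats Amara 595–217.
Every option loses at least one head-to-head, so there is no Condorcet winner.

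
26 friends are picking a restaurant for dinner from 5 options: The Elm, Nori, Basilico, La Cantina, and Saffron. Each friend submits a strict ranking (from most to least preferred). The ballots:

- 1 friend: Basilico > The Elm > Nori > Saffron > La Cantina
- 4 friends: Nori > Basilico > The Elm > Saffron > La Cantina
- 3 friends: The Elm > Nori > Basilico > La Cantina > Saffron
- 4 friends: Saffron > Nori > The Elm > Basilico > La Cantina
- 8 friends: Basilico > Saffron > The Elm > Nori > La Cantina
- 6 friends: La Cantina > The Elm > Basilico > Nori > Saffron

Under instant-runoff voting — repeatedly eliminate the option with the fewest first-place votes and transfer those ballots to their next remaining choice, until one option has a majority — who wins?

Round 1: The Elm 3, Nori 4, Basilico 9, La Cantina 6, Saffron 4. Eliminate The Elm.
Round 2: Nori 7, Basilico 9, La Cantina 6, Saffron 4. Eliminate Saffron.
Round 3: Nori 11, Basilico 9, La Cantina 6. Eliminate La Cantina.
Round 4: Nori 11, Basilico 15. Basilico has a majority.

Basilico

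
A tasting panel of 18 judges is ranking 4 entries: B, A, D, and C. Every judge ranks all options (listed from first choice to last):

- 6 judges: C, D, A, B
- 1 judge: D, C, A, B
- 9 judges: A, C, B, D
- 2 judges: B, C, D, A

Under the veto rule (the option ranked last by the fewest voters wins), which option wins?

Last-place votes: B 7, A 2, D 9, C 0.
C is ranked last by the fewest voters, so C wins.

C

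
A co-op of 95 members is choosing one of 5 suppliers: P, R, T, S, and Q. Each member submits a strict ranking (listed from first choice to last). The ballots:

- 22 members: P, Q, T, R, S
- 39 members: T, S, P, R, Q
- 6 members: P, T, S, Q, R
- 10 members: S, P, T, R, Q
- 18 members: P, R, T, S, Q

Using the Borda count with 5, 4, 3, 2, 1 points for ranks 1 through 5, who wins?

P

P: 22·5 + 39·3 + 6·5 + 10·4 + 18·5 = 387
R: 22·2 + 39·2 + 6·1 + 10·2 + 18·4 = 220
T: 22·3 + 39·5 + 6·4 + 10·3 + 18·3 = 369
S: 22·1 + 39·4 + 6·3 + 10·5 + 18·2 = 282
Q: 22·4 + 39·1 + 6·2 + 10·1 + 18·1 = 167
P has the highest Borda score (387).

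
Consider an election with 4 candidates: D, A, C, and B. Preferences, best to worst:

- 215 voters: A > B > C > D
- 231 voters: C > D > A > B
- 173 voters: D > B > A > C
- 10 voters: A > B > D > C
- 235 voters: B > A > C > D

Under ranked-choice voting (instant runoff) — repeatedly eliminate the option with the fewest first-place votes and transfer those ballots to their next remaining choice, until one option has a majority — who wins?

B

Round 1: D 173, A 225, C 231, B 235. Eliminate D.
Round 2: A 225, C 231, B 408. Eliminate A.
Round 3: C 231, B 633. B has a majority.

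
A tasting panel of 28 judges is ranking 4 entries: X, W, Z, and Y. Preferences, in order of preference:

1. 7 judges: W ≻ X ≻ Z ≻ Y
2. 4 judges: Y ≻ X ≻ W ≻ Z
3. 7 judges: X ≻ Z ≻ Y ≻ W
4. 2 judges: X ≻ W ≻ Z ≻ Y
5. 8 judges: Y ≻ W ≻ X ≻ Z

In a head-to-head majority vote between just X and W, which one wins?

W

Voters preferring X to W: 13; preferring W to X: 15.
W wins the head-to-head.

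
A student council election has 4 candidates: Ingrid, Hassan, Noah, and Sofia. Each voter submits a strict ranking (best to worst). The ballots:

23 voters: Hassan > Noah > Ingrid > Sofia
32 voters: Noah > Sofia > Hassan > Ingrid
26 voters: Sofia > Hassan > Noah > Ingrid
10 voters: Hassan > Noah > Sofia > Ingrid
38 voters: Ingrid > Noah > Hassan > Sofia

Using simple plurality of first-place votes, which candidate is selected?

Ingrid

First-place votes: Ingrid 38, Hassan 33, Noah 32, Sofia 26.
Ingrid has the most first-place votes.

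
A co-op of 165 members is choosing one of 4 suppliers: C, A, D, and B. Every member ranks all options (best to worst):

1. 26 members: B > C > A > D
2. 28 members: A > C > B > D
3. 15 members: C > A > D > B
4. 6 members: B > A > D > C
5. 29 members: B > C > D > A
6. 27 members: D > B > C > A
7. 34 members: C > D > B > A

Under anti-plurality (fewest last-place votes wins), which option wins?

Last-place votes: C 6, A 90, D 54, B 15.
C is ranked last by the fewest voters, so C wins.

C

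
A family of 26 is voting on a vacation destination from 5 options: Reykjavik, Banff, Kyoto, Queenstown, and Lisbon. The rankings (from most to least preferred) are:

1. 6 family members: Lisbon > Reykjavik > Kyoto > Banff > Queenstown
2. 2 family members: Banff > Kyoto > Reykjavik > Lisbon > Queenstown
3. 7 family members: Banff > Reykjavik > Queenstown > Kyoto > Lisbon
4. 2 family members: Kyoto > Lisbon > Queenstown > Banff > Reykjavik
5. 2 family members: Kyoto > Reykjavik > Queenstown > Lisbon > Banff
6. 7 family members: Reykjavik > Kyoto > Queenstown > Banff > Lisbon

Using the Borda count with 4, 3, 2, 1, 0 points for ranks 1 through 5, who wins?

Reykjavik

Reykjavik: 6·3 + 2·2 + 7·3 + 2·0 + 2·3 + 7·4 = 77
Banff: 6·1 + 2·4 + 7·4 + 2·1 + 2·0 + 7·1 = 51
Kyoto: 6·2 + 2·3 + 7·1 + 2·4 + 2·4 + 7·3 = 62
Queenstown: 6·0 + 2·0 + 7·2 + 2·2 + 2·2 + 7·2 = 36
Lisbon: 6·4 + 2·1 + 7·0 + 2·3 + 2·1 + 7·0 = 34
Reykjavik has the highest Borda score (77).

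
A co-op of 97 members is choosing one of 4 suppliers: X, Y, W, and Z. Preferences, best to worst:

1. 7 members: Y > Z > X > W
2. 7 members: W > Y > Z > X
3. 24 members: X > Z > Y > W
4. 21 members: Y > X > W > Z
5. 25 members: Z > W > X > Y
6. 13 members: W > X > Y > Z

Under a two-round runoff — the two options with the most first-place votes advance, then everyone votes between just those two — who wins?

Round 1 first-place votes: X 24, Y 28, W 20, Z 25.
Y and Z advance.
Runoff: Y is preferred to Z by 48 voters; Z by 49.
Z wins the runoff.

Z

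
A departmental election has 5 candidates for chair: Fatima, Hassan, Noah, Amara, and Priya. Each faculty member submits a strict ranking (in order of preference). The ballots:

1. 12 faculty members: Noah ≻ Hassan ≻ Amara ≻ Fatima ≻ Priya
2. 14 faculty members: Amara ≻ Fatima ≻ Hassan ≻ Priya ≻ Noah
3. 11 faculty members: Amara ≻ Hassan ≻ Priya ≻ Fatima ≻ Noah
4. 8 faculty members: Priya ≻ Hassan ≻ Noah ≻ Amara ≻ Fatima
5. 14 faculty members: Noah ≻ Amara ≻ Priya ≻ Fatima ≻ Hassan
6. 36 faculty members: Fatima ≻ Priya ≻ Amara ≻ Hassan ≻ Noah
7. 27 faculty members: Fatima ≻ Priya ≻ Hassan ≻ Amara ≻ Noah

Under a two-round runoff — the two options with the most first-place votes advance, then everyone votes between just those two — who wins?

Round 1 first-place votes: Fatima 63, Hassan 0, Noah 26, Amara 25, Priya 8.
Fatima and Noah advance.
Runoff: Fatima is preferred to Noah by 88 voters; Noah by 34.
Fatima wins the runoff.

Fatima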